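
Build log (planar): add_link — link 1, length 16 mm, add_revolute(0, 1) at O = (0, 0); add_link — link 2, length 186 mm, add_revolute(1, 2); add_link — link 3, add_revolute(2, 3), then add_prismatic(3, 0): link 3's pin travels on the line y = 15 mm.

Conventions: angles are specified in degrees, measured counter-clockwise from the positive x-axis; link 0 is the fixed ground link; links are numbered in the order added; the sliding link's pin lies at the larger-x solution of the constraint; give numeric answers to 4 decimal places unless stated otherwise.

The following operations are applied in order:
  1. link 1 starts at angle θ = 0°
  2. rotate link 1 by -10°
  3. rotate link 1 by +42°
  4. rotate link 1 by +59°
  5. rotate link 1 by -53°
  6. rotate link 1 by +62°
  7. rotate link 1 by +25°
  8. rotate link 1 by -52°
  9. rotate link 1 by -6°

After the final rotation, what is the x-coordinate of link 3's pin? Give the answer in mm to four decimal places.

geometry: r = 16 mm, L = 186 mm, e = 15 mm; θ starts at 0°
rotate link 1 by -10°: θ ← 0° -10° = -10°
rotate link 1 by +42°: θ ← -10° +42° = 32°
rotate link 1 by +59°: θ ← 32° +59° = 91°
rotate link 1 by -53°: θ ← 91° -53° = 38°
rotate link 1 by +62°: θ ← 38° +62° = 100°
rotate link 1 by +25°: θ ← 100° +25° = 125°
rotate link 1 by -52°: θ ← 125° -52° = 73°
rotate link 1 by -6°: θ ← 73° -6° = 67°
crank pin P = (r cos θ, r sin θ) = (6.251698, 14.728078)
h = r sin θ − e = 14.728078 − 15 = -0.271922
x = r cos θ + √(L² − h²) = 6.251698 + 185.999801 = 192.251499

192.2515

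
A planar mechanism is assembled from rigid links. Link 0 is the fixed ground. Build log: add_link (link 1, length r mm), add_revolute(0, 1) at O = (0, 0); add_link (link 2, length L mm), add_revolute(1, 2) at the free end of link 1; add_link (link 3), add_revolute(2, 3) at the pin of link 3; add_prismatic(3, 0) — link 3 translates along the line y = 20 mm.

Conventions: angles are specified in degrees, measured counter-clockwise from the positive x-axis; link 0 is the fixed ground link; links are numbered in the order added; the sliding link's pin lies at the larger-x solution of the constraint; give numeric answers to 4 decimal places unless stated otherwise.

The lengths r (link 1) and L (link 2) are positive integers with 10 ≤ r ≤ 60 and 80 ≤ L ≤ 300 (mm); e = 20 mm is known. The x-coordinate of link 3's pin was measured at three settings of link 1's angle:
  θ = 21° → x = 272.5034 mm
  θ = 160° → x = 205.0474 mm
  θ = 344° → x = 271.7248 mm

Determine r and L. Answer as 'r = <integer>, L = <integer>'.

constraint per measurement: (x − r cos θ)² + (r sin θ − e)² = L²
subtracting the θ₁ and θ₂ equations cancels the r² and L² terms:
r = (x₁² − x₂²) / (2[(x₁cos θ₁ + e sin θ₁) − (x₂cos θ₂ + e sin θ₂)]) = 36.0000 → r = 36
L² = (x₁ − r cos θ₁)² + (r sin θ₁ − e)² = 57120.9767 → L = 239.0000 → L = 239
check at θ₃=344°: x = 271.7248 (printed 271.7248) ✓

r = 36, L = 239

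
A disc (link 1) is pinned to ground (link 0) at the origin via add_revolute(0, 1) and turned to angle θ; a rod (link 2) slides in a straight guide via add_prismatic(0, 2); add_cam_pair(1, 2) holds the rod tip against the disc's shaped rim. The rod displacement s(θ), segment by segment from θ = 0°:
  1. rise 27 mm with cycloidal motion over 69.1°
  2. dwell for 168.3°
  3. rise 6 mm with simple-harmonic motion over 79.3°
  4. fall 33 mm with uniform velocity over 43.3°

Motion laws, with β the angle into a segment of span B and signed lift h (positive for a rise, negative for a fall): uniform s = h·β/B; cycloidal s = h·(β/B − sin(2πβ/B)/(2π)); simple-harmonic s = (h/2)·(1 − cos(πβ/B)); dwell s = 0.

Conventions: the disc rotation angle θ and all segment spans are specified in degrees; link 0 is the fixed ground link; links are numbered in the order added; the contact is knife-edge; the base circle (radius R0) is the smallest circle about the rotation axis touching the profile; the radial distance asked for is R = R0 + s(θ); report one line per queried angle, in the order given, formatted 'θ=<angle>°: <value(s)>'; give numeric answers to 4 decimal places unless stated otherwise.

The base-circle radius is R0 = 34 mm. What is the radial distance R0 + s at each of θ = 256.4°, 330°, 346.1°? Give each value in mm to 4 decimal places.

segment 1 (0° to 69.1°, cycloidal, h = 27) is passed completely: s = 0.0000 + (27) = 27.0000
segment 2 (69.1° to 237.4°, dwell): s unchanged at 27.0000
θ = 256.4° falls in segment 3 (237.4° to 316.7°, simple-harmonic, h = 6): β = 256.4 − 237.4 = 19°, B = 79.3°; Δs = 6/2·(1 − cos(π·0.2396)) = 0.8105; s = 27.0000 + 0.8105 = 27.8105
segment 3 (237.4° to 316.7°, simple-harmonic, h = 6) is passed completely: s = 27.0000 + (6) = 33.0000
θ = 330° falls in segment 4 (316.7° to 360°, uniform, h = -33): β = 330 − 316.7 = 13.3°, B = 43.3°; Δs = -33·13.3/43.3 = -10.1363; s = 33.0000 − 10.1363 = 22.8637
θ = 346.1° falls in segment 4 (316.7° to 360°, uniform, h = -33): β = 346.1 − 316.7 = 29.4°, B = 43.3°; Δs = -33·29.4/43.3 = -22.4065; s = 33.0000 − 22.4065 = 10.5935
θ=256.4°: R = R0 + s = 34 + 27.8105 = 61.8105
θ=330°: R = R0 + s = 34 + 22.8637 = 56.8637
θ=346.1°: R = R0 + s = 34 + 10.5935 = 44.5935

θ=256.4°: 61.8105
θ=330°: 56.8637
θ=346.1°: 44.5935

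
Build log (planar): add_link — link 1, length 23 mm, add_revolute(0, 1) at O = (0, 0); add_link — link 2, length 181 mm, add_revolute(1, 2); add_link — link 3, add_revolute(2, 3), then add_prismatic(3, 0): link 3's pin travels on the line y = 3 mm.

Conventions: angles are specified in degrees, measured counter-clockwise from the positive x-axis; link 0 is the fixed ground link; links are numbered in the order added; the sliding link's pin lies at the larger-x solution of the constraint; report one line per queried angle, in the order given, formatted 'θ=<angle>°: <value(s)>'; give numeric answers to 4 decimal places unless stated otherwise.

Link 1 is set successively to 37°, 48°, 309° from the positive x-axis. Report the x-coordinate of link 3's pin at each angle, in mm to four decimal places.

geometry: r = 23 mm, L = 181 mm, e = 3 mm
θ=37°: crank pin P = (r cos θ, r sin θ) = (18.368617, 13.841746)
θ=37°: h = r sin θ − e = 13.841746 − 3 = 10.841746
θ=37°: x = r cos θ + √(L² − h²) = 18.368617 + 180.675003 = 199.043619
θ=48°: crank pin P = (r cos θ, r sin θ) = (15.390004, 17.092331)
θ=48°: h = r sin θ − e = 17.092331 − 3 = 14.092331
θ=48°: x = r cos θ + √(L² − h²) = 15.390004 + 180.450564 = 195.840568
θ=309°: crank pin P = (r cos θ, r sin θ) = (14.474369, -17.874357)
θ=309°: h = r sin θ − e = -17.874357 − 3 = -20.874357
θ=309°: x = r cos θ + √(L² − h²) = 14.474369 + 179.792272 = 194.266641

θ=37°: 199.0436
θ=48°: 195.8406
θ=309°: 194.2666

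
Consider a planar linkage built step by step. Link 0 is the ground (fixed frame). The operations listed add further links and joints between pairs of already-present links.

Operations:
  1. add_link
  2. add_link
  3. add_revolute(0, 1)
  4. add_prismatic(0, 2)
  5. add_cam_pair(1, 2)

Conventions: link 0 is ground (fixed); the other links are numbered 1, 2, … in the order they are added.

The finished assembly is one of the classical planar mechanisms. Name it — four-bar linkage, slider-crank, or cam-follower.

links: 3 (incl. ground); joints: 1 revolute, 1 prismatic, 1 higher (cam) pair, forming one closed loop
3 links, revolute + prismatic + higher pair in one loop → cam-follower

cam-follower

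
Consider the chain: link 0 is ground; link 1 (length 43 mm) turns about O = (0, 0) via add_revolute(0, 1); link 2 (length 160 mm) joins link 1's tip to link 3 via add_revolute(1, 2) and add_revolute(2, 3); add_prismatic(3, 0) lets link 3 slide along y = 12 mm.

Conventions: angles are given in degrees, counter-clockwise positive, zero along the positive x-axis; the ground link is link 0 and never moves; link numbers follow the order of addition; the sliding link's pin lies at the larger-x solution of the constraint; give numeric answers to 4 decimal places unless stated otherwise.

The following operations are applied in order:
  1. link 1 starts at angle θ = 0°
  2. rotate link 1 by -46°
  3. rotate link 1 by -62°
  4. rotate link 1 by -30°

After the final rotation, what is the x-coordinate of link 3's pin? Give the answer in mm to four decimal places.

geometry: r = 43 mm, L = 160 mm, e = 12 mm; θ starts at 0°
rotate link 1 by -46°: θ ← 0° -46° = -46°
rotate link 1 by -62°: θ ← -46° -62° = -108°
rotate link 1 by -30°: θ ← -108° -30° = -138°
crank pin P = (r cos θ, r sin θ) = (-31.955227, -28.772616)
h = r sin θ − e = -28.772616 − 12 = -40.772616
x = r cos θ + √(L² − h²) = -31.955227 + 154.717788 = 122.762560

122.7626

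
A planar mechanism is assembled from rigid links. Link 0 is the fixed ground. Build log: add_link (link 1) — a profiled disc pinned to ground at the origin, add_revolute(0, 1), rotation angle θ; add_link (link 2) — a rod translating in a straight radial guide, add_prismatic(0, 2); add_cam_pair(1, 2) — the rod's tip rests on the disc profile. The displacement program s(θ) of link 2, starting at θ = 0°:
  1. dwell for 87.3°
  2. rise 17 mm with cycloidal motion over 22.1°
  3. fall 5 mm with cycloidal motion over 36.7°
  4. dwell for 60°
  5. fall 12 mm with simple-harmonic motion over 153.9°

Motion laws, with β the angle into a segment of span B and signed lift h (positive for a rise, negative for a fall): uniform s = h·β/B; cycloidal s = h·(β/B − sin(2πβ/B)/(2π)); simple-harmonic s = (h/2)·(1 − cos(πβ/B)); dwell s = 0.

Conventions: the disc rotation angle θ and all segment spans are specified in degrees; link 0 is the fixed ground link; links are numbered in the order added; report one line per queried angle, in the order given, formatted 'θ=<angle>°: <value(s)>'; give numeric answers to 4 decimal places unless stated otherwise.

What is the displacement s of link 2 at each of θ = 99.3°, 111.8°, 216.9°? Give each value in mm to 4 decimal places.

seg 1 [0°–87.3°] dwell: s stays 0.0000
seg 2 [87.3°–109.4°] cycloidal, h=17: θ=99.3° here. β=12, B=22.1. 17·(0.5430 − sin(2π·0.5430)/(2π)) = 9.9527 → s = 9.9527
seg 2 [87.3°–109.4°] cycloidal, h=17: full span → s += 17 → s = 17.0000
seg 3 [109.4°–146.1°] cycloidal, h=-5: θ=111.8° here. β=2.4, B=36.7. -5·(0.0654 − sin(2π·0.0654)/(2π)) = -0.0091 → s = 16.9909
seg 3 [109.4°–146.1°] cycloidal, h=-5: full span → s += -5 → s = 12.0000
seg 4 [146.1°–206.1°] dwell: s stays 12.0000
seg 5 [206.1°–360°] simple-harmonic, h=-12: θ=216.9° here. β=10.8, B=153.9. -12/2·(1 − cos(π·0.0702)) = -0.1452 → s = 11.8548

θ=99.3°: 9.9527
θ=111.8°: 16.9909
θ=216.9°: 11.8548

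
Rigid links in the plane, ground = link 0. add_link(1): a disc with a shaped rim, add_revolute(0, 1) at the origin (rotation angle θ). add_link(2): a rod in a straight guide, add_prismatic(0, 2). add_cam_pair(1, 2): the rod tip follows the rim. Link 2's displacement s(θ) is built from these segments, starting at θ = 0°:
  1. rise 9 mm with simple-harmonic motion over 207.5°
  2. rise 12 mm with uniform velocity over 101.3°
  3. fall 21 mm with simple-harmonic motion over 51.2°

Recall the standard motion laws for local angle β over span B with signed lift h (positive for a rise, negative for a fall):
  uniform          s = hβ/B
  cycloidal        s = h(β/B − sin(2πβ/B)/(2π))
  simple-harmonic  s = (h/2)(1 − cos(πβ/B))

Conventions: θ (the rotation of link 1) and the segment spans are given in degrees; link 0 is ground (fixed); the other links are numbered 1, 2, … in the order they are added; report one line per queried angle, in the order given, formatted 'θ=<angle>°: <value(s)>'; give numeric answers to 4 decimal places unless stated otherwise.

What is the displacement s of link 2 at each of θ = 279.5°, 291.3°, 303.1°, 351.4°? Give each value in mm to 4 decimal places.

segment 1 (0° to 207.5°, simple-harmonic, h = 9) is passed completely: s = 0.0000 + (9) = 9.0000
θ = 279.5° falls in segment 2 (207.5° to 308.8°, uniform, h = 12): β = 279.5 − 207.5 = 72°, B = 101.3°; Δs = 12·72/101.3 = 8.5291; s = 9.0000 + 8.5291 = 17.5291
θ = 291.3° falls in segment 2 (207.5° to 308.8°, uniform, h = 12): β = 291.3 − 207.5 = 83.8°, B = 101.3°; Δs = 12·83.8/101.3 = 9.9269; s = 9.0000 + 9.9269 = 18.9269
θ = 303.1° falls in segment 2 (207.5° to 308.8°, uniform, h = 12): β = 303.1 − 207.5 = 95.6°, B = 101.3°; Δs = 12·95.6/101.3 = 11.3248; s = 9.0000 + 11.3248 = 20.3248
segment 2 (207.5° to 308.8°, uniform, h = 12) is passed completely: s = 9.0000 + (12) = 21.0000
θ = 351.4° falls in segment 3 (308.8° to 360°, simple-harmonic, h = -21): β = 351.4 − 308.8 = 42.6°, B = 51.2°; Δs = -21/2·(1 − cos(π·0.8320)) = -19.5717; s = 21.0000 − 19.5717 = 1.4283

θ=279.5°: 17.5291
θ=291.3°: 18.9269
θ=303.1°: 20.3248
θ=351.4°: 1.4283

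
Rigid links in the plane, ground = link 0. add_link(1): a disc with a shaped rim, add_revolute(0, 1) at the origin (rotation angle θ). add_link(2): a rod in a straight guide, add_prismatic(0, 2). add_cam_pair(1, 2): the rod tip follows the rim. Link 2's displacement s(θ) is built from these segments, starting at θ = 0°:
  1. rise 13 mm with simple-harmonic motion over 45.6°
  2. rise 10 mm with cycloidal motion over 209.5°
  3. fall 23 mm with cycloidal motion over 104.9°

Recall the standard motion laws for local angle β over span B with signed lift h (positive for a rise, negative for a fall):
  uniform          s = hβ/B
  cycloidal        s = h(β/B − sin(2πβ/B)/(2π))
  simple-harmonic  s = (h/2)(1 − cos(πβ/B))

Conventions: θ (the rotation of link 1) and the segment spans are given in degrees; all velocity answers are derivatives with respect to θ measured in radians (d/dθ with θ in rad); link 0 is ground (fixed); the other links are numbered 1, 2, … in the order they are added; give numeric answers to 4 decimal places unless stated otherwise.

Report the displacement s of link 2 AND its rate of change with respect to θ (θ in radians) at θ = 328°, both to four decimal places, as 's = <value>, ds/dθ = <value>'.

segment 1 (0° to 45.6°, simple-harmonic, h = 13) is passed completely: s = 0.0000 + (13) = 13.0000
segment 2 (45.6° to 255.1°, cycloidal, h = 10) is passed completely: s = 13.0000 + (10) = 23.0000
θ = 328° falls in segment 3 (255.1° to 360°, cycloidal, h = -23): β = 328 − 255.1 = 72.9°, B = 104.9°; Δs = -23·(0.6949 − sin(2π·0.6949)/(2π)) = -19.4275; s = 23.0000 − 19.4275 = 3.5725
velocity in seg [255.1°–360°] (cycloidal), θ in radians: β = 72.9° = 1.2723 rad, B = 104.9° = 1.8309 rad; ds/dθ = (h/B)(1 − cos(2πβ/B)) = ((-23)/1.8309)(1 − cos(2π·0.6949)) = -16.821746 mm/rad

s = 3.5725, ds/dθ = -16.8217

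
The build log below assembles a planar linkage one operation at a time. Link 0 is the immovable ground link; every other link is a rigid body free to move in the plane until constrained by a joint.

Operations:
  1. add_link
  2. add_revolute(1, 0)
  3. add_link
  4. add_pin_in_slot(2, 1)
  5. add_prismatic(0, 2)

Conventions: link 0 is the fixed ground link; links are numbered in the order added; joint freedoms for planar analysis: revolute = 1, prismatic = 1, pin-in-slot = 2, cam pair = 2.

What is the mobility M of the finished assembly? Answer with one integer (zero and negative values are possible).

L=1 J1=0 J2=0
add link → L=2 J1=0 J2=0
R@1,0 dof=1 J1 → L=2 J1=1 J2=0
add link → L=3 J1=1 J2=0
PS@2,1 dof=2 J2 → L=3 J1=1 J2=1
P@0,2 dof=1 J1 → L=3 J1=2 J2=1
M=3(L−1)−2J1−J2=3·2−2·2−1=1

M = 1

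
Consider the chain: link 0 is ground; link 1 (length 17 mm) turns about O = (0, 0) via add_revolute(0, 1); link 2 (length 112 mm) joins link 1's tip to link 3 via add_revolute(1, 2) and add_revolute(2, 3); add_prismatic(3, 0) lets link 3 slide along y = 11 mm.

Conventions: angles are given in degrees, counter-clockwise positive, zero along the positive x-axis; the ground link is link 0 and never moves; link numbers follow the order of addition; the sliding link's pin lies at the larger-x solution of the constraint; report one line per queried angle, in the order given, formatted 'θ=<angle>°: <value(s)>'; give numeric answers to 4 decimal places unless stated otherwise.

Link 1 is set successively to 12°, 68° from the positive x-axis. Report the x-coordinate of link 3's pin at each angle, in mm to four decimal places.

geometry: r = 17 mm, L = 112 mm, e = 11 mm
θ=12°: crank pin P = (r cos θ, r sin θ) = (16.628509, 3.534499)
θ=12°: h = r sin θ − e = 3.534499 − 11 = -7.465501
θ=12°: x = r cos θ + √(L² − h²) = 16.628509 + 111.750912 = 128.379421
θ=68°: crank pin P = (r cos θ, r sin θ) = (6.368312, 15.762126)
θ=68°: h = r sin θ − e = 15.762126 − 11 = 4.762126
θ=68°: x = r cos θ + √(L² − h²) = 6.368312 + 111.898714 = 118.267026

θ=12°: 128.3794
θ=68°: 118.2670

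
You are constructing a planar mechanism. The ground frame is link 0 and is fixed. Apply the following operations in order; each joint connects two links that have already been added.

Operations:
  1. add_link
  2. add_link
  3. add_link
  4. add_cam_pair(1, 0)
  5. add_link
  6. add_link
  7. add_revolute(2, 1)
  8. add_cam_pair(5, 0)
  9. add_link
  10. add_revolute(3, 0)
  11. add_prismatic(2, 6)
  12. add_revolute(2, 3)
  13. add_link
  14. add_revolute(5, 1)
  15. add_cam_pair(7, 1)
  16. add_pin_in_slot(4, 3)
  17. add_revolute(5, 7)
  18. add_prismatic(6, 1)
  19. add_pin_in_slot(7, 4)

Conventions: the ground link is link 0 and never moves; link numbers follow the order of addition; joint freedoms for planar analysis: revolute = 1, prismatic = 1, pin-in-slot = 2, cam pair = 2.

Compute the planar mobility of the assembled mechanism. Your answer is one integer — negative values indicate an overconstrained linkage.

ground; <1,0,0>
#1 <2,0,0>
#2 <3,0,0>
#3 <4,0,0>
C:1↔0 J2 <4,0,1>
#4 <5,0,1>
#5 <6,0,1>
R:2↔1 J1 <6,1,1>
C:5↔0 J2 <6,1,2>
#6 <7,1,2>
R:3↔0 J1 <7,2,2>
P:2↔6 J1 <7,3,2>
R:2↔3 J1 <7,4,2>
#7 <8,4,2>
R:5↔1 J1 <8,5,2>
C:7↔1 J2 <8,5,3>
PS:4↔3 J2 <8,5,4>
R:5↔7 J1 <8,6,4>
P:6↔1 J1 <8,7,4>
PS:7↔4 J2 <8,7,5>
3×7 − 2×7 − 1×5 = 2

M = 2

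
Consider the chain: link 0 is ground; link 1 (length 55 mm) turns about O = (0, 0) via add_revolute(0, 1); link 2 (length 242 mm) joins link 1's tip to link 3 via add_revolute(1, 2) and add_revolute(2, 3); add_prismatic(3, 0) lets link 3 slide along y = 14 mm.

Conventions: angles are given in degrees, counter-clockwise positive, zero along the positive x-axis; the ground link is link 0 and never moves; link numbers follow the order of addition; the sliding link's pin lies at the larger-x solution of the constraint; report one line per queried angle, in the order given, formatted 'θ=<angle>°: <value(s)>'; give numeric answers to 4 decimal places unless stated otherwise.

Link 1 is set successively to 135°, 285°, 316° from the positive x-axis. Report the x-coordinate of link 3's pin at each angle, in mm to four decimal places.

geometry: r = 55 mm, L = 242 mm, e = 14 mm
θ=135°: crank pin P = (r cos θ, r sin θ) = (-38.890873, 38.890873)
θ=135°: h = r sin θ − e = 38.890873 − 14 = 24.890873
θ=135°: x = r cos θ + √(L² − h²) = -38.890873 + 240.716523 = 201.825650
θ=285°: crank pin P = (r cos θ, r sin θ) = (14.235047, -53.125920)
θ=285°: h = r sin θ − e = -53.125920 − 14 = -67.125920
θ=285°: x = r cos θ + √(L² − h²) = 14.235047 + 232.504002 = 246.739049
θ=316°: crank pin P = (r cos θ, r sin θ) = (39.563689, -38.206210)
θ=316°: h = r sin θ − e = -38.206210 − 14 = -52.206210
θ=316°: x = r cos θ + √(L² − h²) = 39.563689 + 236.301738 = 275.865427

θ=135°: 201.8257
θ=285°: 246.7390
θ=316°: 275.8654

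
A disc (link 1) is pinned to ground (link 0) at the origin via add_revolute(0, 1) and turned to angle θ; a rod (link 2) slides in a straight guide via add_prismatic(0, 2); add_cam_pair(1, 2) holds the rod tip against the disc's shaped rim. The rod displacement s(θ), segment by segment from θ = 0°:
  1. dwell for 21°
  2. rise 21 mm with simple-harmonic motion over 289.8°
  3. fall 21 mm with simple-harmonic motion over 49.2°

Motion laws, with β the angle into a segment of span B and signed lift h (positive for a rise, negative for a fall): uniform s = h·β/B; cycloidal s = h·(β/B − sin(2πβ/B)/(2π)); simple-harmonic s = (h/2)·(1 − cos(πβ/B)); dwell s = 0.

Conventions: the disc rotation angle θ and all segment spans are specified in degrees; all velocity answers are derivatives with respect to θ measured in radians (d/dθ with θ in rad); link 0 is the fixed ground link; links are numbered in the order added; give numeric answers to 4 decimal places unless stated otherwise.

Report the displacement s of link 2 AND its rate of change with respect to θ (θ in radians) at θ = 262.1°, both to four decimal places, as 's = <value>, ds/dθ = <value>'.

segment 1 (0° to 21°, dwell): s unchanged at 0.0000
θ = 262.1° falls in segment 2 (21° to 310.8°, simple-harmonic, h = 21): β = 262.1 − 21 = 241.1°, B = 289.8°; Δs = 21/2·(1 − cos(π·0.8320)) = 19.5704; s = 0.0000 + 19.5704 = 19.5704
velocity in seg [21°–310.8°] (simple-harmonic), θ in radians: β = 241.1° = 4.2080 rad, B = 289.8° = 5.0580 rad; ds/dθ = (πh/(2B)) sin(πβ/B) = (π·21/(2·5.0580)) sin(π·0.8320) = 3.285330 mm/rad

s = 19.5704, ds/dθ = 3.2853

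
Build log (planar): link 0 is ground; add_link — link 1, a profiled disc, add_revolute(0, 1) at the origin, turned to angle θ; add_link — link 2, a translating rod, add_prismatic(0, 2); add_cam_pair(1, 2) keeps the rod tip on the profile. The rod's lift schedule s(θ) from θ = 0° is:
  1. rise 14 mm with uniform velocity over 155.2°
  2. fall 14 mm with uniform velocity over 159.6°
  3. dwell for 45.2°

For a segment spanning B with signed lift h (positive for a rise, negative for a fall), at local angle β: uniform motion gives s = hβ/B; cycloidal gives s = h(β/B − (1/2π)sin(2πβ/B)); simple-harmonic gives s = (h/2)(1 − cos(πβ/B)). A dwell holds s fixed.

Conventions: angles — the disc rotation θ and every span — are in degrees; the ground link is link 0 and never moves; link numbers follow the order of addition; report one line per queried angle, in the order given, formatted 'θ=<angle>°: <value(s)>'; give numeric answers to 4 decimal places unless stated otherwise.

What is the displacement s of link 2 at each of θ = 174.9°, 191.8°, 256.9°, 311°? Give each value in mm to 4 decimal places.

seg 1 [0°–155.2°] uniform, h=14: full span → s += 14 → s = 14.0000
seg 2 [155.2°–314.8°] uniform, h=-14: θ=174.9° here. β=19.7, B=159.6. -14·19.7/159.6 = -1.7281 → s = 12.2719
seg 2 [155.2°–314.8°] uniform, h=-14: θ=191.8° here. β=36.6, B=159.6. -14·36.6/159.6 = -3.2105 → s = 10.7895
seg 2 [155.2°–314.8°] uniform, h=-14: θ=256.9° here. β=101.7, B=159.6. -14·101.7/159.6 = -8.9211 → s = 5.0789
seg 2 [155.2°–314.8°] uniform, h=-14: θ=311° here. β=155.8, B=159.6. -14·155.8/159.6 = -13.6667 → s = 0.3333

θ=174.9°: 12.2719
θ=191.8°: 10.7895
θ=256.9°: 5.0789
θ=311°: 0.3333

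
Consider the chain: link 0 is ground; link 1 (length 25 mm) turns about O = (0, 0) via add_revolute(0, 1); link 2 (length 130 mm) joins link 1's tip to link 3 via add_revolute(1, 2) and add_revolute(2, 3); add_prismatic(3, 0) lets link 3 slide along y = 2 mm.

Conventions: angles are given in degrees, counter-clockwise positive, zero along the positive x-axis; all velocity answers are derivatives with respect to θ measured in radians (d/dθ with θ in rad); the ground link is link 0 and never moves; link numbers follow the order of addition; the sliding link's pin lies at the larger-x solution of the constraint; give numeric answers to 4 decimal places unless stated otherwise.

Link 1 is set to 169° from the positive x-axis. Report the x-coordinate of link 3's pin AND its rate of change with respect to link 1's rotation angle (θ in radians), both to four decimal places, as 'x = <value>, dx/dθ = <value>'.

geometry: r = 25 mm, L = 130 mm, e = 2 mm
crank pin P = (r cos θ, r sin θ) = (-24.540680, 4.770225)
h = r sin θ − e = 4.770225 − 2 = 2.770225
x = r cos θ + √(L² − h²) = -24.540680 + 129.970481 = 105.429801
dx/dθ = −r sin θ − h·r cos θ/√(L² − h²) (θ in radians; h = 2.770225) = -4.247158

x = 105.4298, dx/dθ = -4.2472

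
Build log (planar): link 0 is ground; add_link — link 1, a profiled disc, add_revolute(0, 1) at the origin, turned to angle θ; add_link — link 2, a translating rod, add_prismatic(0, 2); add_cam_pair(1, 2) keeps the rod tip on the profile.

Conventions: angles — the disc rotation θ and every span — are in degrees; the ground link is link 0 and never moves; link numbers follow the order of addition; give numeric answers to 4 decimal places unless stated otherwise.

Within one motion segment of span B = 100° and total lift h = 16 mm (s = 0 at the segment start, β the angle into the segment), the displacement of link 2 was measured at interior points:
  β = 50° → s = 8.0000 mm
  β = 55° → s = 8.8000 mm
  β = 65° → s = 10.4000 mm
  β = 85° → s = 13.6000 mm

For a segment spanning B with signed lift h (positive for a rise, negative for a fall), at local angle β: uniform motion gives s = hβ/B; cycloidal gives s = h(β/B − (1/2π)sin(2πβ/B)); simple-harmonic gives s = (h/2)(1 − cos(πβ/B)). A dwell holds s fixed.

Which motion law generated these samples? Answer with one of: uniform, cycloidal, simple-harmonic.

candidates at β/B = r: uniform s = h·r (linear in β); cycloidal s = h·(r − sin(2πr)/(2π)); simple-harmonic s = (h/2)(1 − cos(πr))
β=50°: printed 8.0000 | uniform 8.0000, cycloidal 8.0000, simple-harmonic 8.0000
β=55°: printed 8.8000 | uniform 8.8000, cycloidal 9.5869, simple-harmonic 9.2515
β=65°: printed 10.4000 | uniform 10.4000, cycloidal 12.4601, simple-harmonic 11.6319
β=85°: printed 13.6000 | uniform 13.6000, cycloidal 15.6601, simple-harmonic 15.1281
only one law matches every sample → uniform

uniform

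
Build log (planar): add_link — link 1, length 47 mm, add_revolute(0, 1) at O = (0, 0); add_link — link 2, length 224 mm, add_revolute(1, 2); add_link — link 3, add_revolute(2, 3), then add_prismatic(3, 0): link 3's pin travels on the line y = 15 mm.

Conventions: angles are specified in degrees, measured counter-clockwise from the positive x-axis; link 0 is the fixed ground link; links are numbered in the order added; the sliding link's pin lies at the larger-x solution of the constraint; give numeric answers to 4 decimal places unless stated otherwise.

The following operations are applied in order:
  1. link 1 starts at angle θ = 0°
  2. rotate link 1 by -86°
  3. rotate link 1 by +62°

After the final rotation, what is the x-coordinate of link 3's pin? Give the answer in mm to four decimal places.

geometry: r = 47 mm, L = 224 mm, e = 15 mm; θ starts at 0°
rotate link 1 by -86°: θ ← 0° -86° = -86°
rotate link 1 by +62°: θ ← -86° +62° = -24°
crank pin P = (r cos θ, r sin θ) = (42.936637, -19.116622)
h = r sin θ − e = -19.116622 − 15 = -34.116622
x = r cos θ + √(L² − h²) = 42.936637 + 221.386666 = 264.323303

264.3233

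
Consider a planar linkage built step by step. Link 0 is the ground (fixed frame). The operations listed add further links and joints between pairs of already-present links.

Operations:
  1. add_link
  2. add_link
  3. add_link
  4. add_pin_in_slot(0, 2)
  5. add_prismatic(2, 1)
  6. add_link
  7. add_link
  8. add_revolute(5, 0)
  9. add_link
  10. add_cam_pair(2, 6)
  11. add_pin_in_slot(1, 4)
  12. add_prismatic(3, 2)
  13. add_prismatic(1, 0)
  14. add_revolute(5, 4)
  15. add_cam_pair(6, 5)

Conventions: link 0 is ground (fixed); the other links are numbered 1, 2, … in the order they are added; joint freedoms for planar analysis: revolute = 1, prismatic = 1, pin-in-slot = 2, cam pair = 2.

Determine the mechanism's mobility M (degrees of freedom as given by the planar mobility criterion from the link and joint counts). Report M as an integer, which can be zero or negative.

L=1 J1=0 J2=0
add link → L=2 J1=0 J2=0
add link → L=3 J1=0 J2=0
add link → L=4 J1=0 J2=0
PS@0,2 dof=2 J2 → L=4 J1=0 J2=1
P@2,1 dof=1 J1 → L=4 J1=1 J2=1
add link → L=5 J1=1 J2=1
add link → L=6 J1=1 J2=1
R@5,0 dof=1 J1 → L=6 J1=2 J2=1
add link → L=7 J1=2 J2=1
C@2,6 dof=2 J2 → L=7 J1=2 J2=2
PS@1,4 dof=2 J2 → L=7 J1=2 J2=3
P@3,2 dof=1 J1 → L=7 J1=3 J2=3
P@1,0 dof=1 J1 → L=7 J1=4 J2=3
R@5,4 dof=1 J1 → L=7 J1=5 J2=3
C@6,5 dof=2 J2 → L=7 J1=5 J2=4
M=3(L−1)−2J1−J2=3·6−2·5−4=4

M = 4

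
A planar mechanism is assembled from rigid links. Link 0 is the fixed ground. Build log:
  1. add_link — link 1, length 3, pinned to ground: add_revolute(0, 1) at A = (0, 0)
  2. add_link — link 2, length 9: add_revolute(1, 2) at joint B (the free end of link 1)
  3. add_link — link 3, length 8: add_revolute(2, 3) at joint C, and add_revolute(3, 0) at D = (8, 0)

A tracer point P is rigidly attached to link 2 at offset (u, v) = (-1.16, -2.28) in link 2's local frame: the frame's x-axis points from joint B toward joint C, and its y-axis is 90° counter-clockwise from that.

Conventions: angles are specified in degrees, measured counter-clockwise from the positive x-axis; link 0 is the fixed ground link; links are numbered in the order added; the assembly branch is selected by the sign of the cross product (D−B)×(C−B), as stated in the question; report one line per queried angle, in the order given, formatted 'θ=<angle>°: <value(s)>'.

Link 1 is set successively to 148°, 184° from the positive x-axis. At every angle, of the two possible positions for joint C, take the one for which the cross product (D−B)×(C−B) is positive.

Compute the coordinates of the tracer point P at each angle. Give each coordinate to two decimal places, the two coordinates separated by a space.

A=(0,0), D=(8.00,0)
θ=148°: B = A + 3.00·(cos148°, sin148°) = (-2.5441, 1.5898)
θ=148°: |BD| = 10.6633
θ=148°: circle(B,9.00) ∩ circle(D,8.00): a=6.1288, h=6.5908
θ=148°:   candidates: C₊=(4.4987,7.1931) cross=70.279; C₋=(2.5336,-5.8411) cross=-70.279
θ=148°:   branch + wants cross > 0 → take C=(4.4987,7.1931) (cross=70.279)
θ=148°: ex = (C−B)/|BC| = (0.7825,0.6226); ey = (-0.6226,0.7825)
θ=148°: P = B + -1.16·ex + -2.28·ey = (-2.0324,-0.9167)
θ=184°: B = A + 3.00·(cos184°, sin184°) = (-2.9927, -0.2093)
θ=184°: |BD| = 10.9947
θ=184°: circle(B,9.00) ∩ circle(D,8.00): a=6.2704, h=6.4561
θ=184°:   candidates: C₊=(3.1537,6.3650) cross=70.983; C₋=(3.3995,-6.5449) cross=-70.983
θ=184°:   branch + wants cross > 0 → take C=(3.1537,6.3650) (cross=70.983)
θ=184°: ex = (C−B)/|BC| = (0.6829,0.7305); ey = (-0.7305,0.6829)
θ=184°: P = B + -1.16·ex + -2.28·ey = (-2.1194,-2.6137)

θ=148°: -2.03 -0.92
θ=184°: -2.12 -2.61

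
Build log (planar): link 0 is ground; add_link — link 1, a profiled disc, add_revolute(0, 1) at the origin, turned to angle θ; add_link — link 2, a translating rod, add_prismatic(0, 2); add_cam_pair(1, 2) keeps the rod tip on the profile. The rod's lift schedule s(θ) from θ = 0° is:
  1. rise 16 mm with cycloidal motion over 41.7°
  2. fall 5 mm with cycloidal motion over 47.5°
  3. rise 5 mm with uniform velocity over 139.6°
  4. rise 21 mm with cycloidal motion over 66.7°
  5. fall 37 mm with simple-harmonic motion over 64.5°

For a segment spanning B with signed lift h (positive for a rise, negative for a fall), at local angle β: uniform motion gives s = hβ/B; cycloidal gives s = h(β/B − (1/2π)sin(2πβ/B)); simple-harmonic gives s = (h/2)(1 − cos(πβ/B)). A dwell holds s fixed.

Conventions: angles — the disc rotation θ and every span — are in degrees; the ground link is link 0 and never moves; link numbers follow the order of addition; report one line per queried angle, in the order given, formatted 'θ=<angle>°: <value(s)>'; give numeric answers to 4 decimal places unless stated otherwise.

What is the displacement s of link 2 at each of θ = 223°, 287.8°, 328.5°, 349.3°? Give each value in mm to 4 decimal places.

seg 1 [0°–41.7°] cycloidal, h=16: full span → s += 16 → s = 16.0000
seg 2 [41.7°–89.2°] cycloidal, h=-5: full span → s += -5 → s = 11.0000
seg 3 [89.2°–228.8°] uniform, h=5: θ=223° here. β=133.8, B=139.6. 5·133.8/139.6 = 4.7923 → s = 15.7923
seg 3 [89.2°–228.8°] uniform, h=5: full span → s += 5 → s = 16.0000
seg 4 [228.8°–295.5°] cycloidal, h=21: θ=287.8° here. β=59, B=66.7. 21·(0.8846 − sin(2π·0.8846)/(2π)) = 20.7929 → s = 36.7929
seg 4 [228.8°–295.5°] cycloidal, h=21: full span → s += 21 → s = 37.0000
seg 5 [295.5°–360°] simple-harmonic, h=-37: θ=328.5° here. β=33, B=64.5. -37/2·(1 − cos(π·0.5116)) = -19.1757 → s = 17.8243
seg 5 [295.5°–360°] simple-harmonic, h=-37: θ=349.3° here. β=53.8, B=64.5. -37/2·(1 − cos(π·0.8341)) = -34.5439 → s = 2.4561

θ=223°: 15.7923
θ=287.8°: 36.7929
θ=328.5°: 17.8243
θ=349.3°: 2.4561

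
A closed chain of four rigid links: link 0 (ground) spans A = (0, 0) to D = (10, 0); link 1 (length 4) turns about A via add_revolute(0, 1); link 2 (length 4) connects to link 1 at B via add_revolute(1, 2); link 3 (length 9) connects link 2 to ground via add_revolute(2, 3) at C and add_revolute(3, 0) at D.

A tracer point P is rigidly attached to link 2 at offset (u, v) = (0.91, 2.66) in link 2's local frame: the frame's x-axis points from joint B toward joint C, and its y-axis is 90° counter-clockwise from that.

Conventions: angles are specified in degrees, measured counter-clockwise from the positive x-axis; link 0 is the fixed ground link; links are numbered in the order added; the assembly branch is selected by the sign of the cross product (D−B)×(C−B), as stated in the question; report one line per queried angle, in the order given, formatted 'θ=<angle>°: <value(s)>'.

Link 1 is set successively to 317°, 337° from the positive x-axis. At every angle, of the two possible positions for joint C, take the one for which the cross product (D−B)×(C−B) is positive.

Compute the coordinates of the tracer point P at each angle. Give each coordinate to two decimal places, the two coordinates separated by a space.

A=(0,0), D=(10.00,0)
θ=317°: B = A + 4.00·(cos317°, sin317°) = (2.9254, -2.7280)
θ=317°: |BD| = 7.5823
θ=317°: circle(B,4.00) ∩ circle(D,9.00): a=-0.4951, h=3.9692
θ=317°:   candidates: C₊=(1.0354,0.7973) cross=30.096; C₋=(3.8915,-6.6096) cross=-30.096
θ=317°:   branch + wants cross > 0 → take C=(1.0354,0.7973) (cross=30.096)
θ=317°: ex = (C−B)/|BC| = (-0.4725,0.8813); ey = (-0.8813,-0.4725)
θ=317°: P = B + 0.91·ex + 2.66·ey = (0.1511,-3.1829)
θ=337°: B = A + 4.00·(cos337°, sin337°) = (3.6820, -1.5629)
θ=337°: |BD| = 6.5084
θ=337°: circle(B,4.00) ∩ circle(D,9.00): a=-1.7393, h=3.6021
θ=337°:   candidates: C₊=(1.1286,1.5161) cross=23.444; C₋=(2.8586,-5.4773) cross=-23.444
θ=337°:   branch + wants cross > 0 → take C=(1.1286,1.5161) (cross=23.444)
θ=337°: ex = (C−B)/|BC| = (-0.6384,0.7697); ey = (-0.7697,-0.6384)
θ=337°: P = B + 0.91·ex + 2.66·ey = (1.0536,-2.5605)

θ=317°: 0.15 -3.18
θ=337°: 1.05 -2.56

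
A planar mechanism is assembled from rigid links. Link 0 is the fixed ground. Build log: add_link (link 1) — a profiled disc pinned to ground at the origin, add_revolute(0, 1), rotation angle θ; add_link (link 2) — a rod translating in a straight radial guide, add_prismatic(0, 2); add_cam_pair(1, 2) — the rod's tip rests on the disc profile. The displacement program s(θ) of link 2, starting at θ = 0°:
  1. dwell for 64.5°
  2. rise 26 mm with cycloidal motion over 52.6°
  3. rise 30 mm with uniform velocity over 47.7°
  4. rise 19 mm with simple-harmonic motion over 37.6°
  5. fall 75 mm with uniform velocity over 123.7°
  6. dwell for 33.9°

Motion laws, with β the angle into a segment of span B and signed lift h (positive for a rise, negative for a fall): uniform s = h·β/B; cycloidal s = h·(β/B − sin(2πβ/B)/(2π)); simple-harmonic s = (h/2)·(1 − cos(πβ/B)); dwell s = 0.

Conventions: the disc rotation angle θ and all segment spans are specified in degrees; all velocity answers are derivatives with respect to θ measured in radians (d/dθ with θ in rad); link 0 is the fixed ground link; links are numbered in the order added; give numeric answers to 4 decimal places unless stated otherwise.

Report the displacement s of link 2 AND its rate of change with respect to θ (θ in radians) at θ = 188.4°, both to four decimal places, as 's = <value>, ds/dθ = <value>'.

seg 1 [0°–64.5°] dwell: s stays 0.0000
seg 2 [64.5°–117.1°] cycloidal, h=26: full span → s += 26 → s = 26.0000
seg 3 [117.1°–164.8°] uniform, h=30: full span → s += 30 → s = 56.0000
seg 4 [164.8°–202.4°] simple-harmonic, h=19: θ=188.4° here. β=23.6, B=37.6. 19/2·(1 − cos(π·0.6277)) = 13.2087 → s = 69.2087
velocity in seg [164.8°–202.4°] (simple-harmonic), θ in radians: β = 23.6° = 0.4119 rad, B = 37.6° = 0.6562 rad; ds/dθ = (πh/(2B)) sin(πβ/B) = (π·19/(2·0.6562)) sin(π·0.6277) = 41.869982 mm/rad

s = 69.2087, ds/dθ = 41.8700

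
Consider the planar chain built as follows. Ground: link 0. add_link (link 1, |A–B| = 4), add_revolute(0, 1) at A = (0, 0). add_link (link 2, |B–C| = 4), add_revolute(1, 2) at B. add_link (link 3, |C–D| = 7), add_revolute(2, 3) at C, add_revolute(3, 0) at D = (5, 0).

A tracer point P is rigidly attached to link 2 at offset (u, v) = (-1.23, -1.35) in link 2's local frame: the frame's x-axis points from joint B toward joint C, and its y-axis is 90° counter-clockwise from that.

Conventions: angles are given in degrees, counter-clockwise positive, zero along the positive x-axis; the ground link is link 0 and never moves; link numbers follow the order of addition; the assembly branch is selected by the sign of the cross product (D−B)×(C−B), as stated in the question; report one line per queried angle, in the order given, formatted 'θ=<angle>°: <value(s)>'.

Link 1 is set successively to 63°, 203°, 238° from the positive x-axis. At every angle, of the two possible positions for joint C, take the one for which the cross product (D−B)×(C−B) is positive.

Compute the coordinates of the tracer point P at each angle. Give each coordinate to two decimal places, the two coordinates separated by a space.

A=(0,0), D=(5.00,0)
θ=63°: B = A + 4.00·(cos63°, sin63°) = (1.8160, 3.5640)
θ=63°: |BD| = 4.7792
θ=63°: circle(B,4.00) ∩ circle(D,7.00): a=-1.0629, h=3.8562
θ=63°:   candidates: C₊=(3.9835,6.9258) cross=18.429; C₋=(-1.7679,1.7876) cross=-18.429
θ=63°:   branch + wants cross > 0 → take C=(3.9835,6.9258) (cross=18.429)
θ=63°: ex = (C−B)/|BC| = (0.5419,0.8404); ey = (-0.8404,0.5419)
θ=63°: P = B + -1.23·ex + -1.35·ey = (2.2840,1.7987)
θ=203°: B = A + 4.00·(cos203°, sin203°) = (-3.6820, -1.5629)
θ=203°: |BD| = 8.8216
θ=203°: circle(B,4.00) ∩ circle(D,7.00): a=2.5404, h=3.0897
θ=203°:   candidates: C₊=(-1.7292,1.9280) cross=27.256; C₋=(-0.6344,-4.1537) cross=-27.256
θ=203°:   branch + wants cross > 0 → take C=(-1.7292,1.9280) (cross=27.256)
θ=203°: ex = (C−B)/|BC| = (0.4882,0.8727); ey = (-0.8727,0.4882)
θ=203°: P = B + -1.23·ex + -1.35·ey = (-3.1043,-3.2955)
θ=238°: B = A + 4.00·(cos238°, sin238°) = (-2.1197, -3.3922)
θ=238°: |BD| = 7.8865
θ=238°: circle(B,4.00) ∩ circle(D,7.00): a=1.8511, h=3.5459
θ=238°:   candidates: C₊=(-1.9738,0.6051) cross=27.965; C₋=(1.0766,-5.7971) cross=-27.965
θ=238°:   branch + wants cross > 0 → take C=(-1.9738,0.6051) (cross=27.965)
θ=238°: ex = (C−B)/|BC| = (0.0365,0.9993); ey = (-0.9993,0.0365)
θ=238°: P = B + -1.23·ex + -1.35·ey = (-0.8154,-4.6706)

θ=63°: 2.28 1.80
θ=203°: -3.10 -3.30
θ=238°: -0.82 -4.67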